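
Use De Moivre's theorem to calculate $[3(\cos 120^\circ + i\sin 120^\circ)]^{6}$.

By De Moivre: z^n = r^n(cos(nθ) + i sin(nθ))
= 3^6(cos(6*120°) + i sin(6*120°))
= 729(cos 0° + i sin 0°)
= 729


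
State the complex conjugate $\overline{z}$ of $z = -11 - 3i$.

If z = a + bi, then conjugate(z) = a - bi
conjugate(-11 - 3i) = -11 + 3i


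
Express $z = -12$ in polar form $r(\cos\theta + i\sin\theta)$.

r = |z| = sqrt(a^2 + b^2) = sqrt((-12)^2 + (0)^2) = sqrt(144 + 0) = sqrt(144) = 12
b = 0 and a < 0, so z lies on the negative real axis: θ = 180°
z = 12(cos 180° + i sin 180°)


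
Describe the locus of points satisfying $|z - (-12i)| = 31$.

|z - z0| = r describes a circle centered at z0 with radius r
Here z0 = -12i and r = 31
Locus: Circle centered at (0, -12) with radius 31


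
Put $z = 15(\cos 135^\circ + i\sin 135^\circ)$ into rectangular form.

a = r cos θ = 15 * -sqrt(2)/2 = -15*sqrt(2)/2
b = r sin θ = 15 * sqrt(2)/2 = 15*sqrt(2)/2
z = -15*sqrt(2)/2 + (15*sqrt(2)/2)i


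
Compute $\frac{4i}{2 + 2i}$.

Multiply numerator and denominator by conjugate (2 - 2i):
= (4i)(2 - 2i) / (2^2 + 2^2)
= (8 + 8i) / 8
= 1 + i


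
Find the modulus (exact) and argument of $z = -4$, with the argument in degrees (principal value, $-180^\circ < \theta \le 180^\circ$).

|z| = sqrt((-4)^2 + 0^2) = 4
b = 0 and a < 0, so z lies on the negative real axis: arg(z) = 180°


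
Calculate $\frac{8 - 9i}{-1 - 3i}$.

Multiply numerator and denominator by conjugate (-1 + 3i):
= (8 - 9i)(-1 + 3i) / ((-1)^2 + (-3)^2)
= (19 + 33i) / 10
= 19/10 + (33/10)i


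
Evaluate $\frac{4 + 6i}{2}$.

Divisor is real, so divide each part by 2:
= 2 + 3i


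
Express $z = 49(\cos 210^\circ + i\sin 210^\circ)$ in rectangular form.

a = r cos θ = 49 * -sqrt(3)/2 = -49*sqrt(3)/2
b = r sin θ = 49 * -1/2 = -49/2
z = -49*sqrt(3)/2 - (49/2)i


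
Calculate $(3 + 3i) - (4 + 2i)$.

(3 - 4) + (3 - 2)i = -1 + i


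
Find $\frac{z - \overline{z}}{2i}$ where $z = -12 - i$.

z - conjugate(z) = 2bi
(z - conjugate(z))/(2i) = 2bi/(2i) = b = -1


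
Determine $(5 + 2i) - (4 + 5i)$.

(5 - 4) + (2 - 5)i = 1 - 3i


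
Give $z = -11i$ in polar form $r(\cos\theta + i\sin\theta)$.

r = |z| = sqrt(a^2 + b^2) = sqrt((0)^2 + (-11)^2) = sqrt(0 + 121) = sqrt(121) = 11
a = 0 and b < 0, so z lies on the negative imaginary axis: θ = 270°
z = 11(cos 270° + i sin 270°)


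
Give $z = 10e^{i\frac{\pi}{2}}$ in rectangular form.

a = r cos θ = 10 * 0 = 0
b = r sin θ = 10 * 1 = 10
z = 10i


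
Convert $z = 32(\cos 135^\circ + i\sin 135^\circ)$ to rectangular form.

a = r cos θ = 32 * -sqrt(2)/2 = -16*sqrt(2)
b = r sin θ = 32 * sqrt(2)/2 = 16*sqrt(2)
z = -16*sqrt(2) + 16*sqrt(2)i


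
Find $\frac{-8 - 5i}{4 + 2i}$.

Multiply numerator and denominator by conjugate (4 - 2i):
= (-8 - 5i)(4 - 2i) / (4^2 + 2^2)
= (-42 - 4i) / 20
Divide through by 2: (-21 - 2i) / 10
= -21/10 - (1/5)i


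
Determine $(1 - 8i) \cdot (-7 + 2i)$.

(a1*a2 - b1*b2) + (a1*b2 + b1*a2)i
= (-7 - (-16)) + (2 + 56)i
= 9 + 58i


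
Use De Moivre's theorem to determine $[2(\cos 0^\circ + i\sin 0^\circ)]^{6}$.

By De Moivre: z^n = r^n(cos(nθ) + i sin(nθ))
= 2^6(cos(6*0°) + i sin(6*0°))
= 64(cos 0° + i sin 0°)
= 64


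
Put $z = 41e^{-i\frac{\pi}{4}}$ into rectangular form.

a = r cos θ = 41 * sqrt(2)/2 = 41*sqrt(2)/2
b = r sin θ = 41 * -sqrt(2)/2 = -41*sqrt(2)/2
z = 41*sqrt(2)/2 - (41*sqrt(2)/2)i


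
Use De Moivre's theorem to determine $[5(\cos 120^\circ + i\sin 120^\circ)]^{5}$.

By De Moivre: z^n = r^n(cos(nθ) + i sin(nθ))
= 5^5(cos(5*120°) + i sin(5*120°))
= 3125(cos 240° + i sin 240°)
= -3125/2 - (3125*sqrt(3)/2)i


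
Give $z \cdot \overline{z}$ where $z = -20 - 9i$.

z * conjugate(z) = |z|^2 = a^2 + b^2
= (-20)^2 + (-9)^2 = 481


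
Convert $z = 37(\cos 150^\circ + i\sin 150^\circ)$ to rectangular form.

a = r cos θ = 37 * -sqrt(3)/2 = -37*sqrt(3)/2
b = r sin θ = 37 * 1/2 = 37/2
z = -37*sqrt(3)/2 + (37/2)i


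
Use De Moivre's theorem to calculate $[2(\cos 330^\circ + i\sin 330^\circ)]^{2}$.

By De Moivre: z^n = r^n(cos(nθ) + i sin(nθ))
= 2^2(cos(2*330°) + i sin(2*330°))
= 4(cos 300° + i sin 300°)
= 2 - 2*sqrt(3)i


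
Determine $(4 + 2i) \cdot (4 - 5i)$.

(a1*a2 - b1*b2) + (a1*b2 + b1*a2)i
= (16 - (-10)) + (-20 + 8)i
= 26 - 12i


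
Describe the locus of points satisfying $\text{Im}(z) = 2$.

Im(z) = y where z = x + yi; the equation y = 2 is satisfied by all points with that y-coordinate
Locus: Horizontal line y = 2


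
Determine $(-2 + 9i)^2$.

(a + bi)^2 = a^2 - b^2 + 2abi
= (-2)^2 - 9^2 + 2*(-2)*9i
= -77 - 36i


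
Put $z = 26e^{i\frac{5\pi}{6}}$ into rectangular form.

a = r cos θ = 26 * -sqrt(3)/2 = -13*sqrt(3)
b = r sin θ = 26 * 1/2 = 13
z = -13*sqrt(3) + 13i


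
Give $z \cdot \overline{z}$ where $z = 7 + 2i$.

z * conjugate(z) = |z|^2 = a^2 + b^2
= 7^2 + 2^2 = 53


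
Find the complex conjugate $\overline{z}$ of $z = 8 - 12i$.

If z = a + bi, then conjugate(z) = a - bi
conjugate(8 - 12i) = 8 + 12i


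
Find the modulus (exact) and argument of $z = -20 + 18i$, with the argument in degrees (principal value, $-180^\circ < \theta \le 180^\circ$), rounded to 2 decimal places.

|z| = sqrt((-20)^2 + 18^2) = sqrt(724)
arg(z) = arctan(b/a) = arctan(18/-20) (quadrant-adjusted) = 138.01°


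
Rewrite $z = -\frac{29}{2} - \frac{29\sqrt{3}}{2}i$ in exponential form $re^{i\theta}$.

r = |z| = sqrt((-29/2)^2 + (-29*sqrt(3)/2)^2) = sqrt(841/4 + 2523/4) = sqrt(841) = 29
θ = arctan(b/a) = arctan(-25.1147/-14.5) (quadrant-adjusted) = -120° = -2π/3
z = 29e^(-i*2π/3)


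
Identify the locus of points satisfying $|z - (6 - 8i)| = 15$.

|z - z0| = r describes a circle centered at z0 with radius r
Here z0 = 6 - 8i and r = 15
Locus: Circle centered at (6, -8) with radius 15


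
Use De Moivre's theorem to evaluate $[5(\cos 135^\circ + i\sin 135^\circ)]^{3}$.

By De Moivre: z^n = r^n(cos(nθ) + i sin(nθ))
= 5^3(cos(3*135°) + i sin(3*135°))
= 125(cos 45° + i sin 45°)
= 125*sqrt(2)/2 + (125*sqrt(2)/2)i


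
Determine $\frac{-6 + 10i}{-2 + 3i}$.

Multiply numerator and denominator by conjugate (-2 - 3i):
= (-6 + 10i)(-2 - 3i) / ((-2)^2 + 3^2)
= (42 - 2i) / 13
= 42/13 - (2/13)i


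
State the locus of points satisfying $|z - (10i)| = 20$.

|z - z0| = r describes a circle centered at z0 with radius r
Here z0 = 10i and r = 20
Locus: Circle centered at (0, 10) with radius 20


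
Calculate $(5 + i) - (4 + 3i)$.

(5 - 4) + (1 - 3)i = 1 - 2i


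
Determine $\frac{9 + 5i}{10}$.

Divisor is real, so divide each part by 10:
= 9/10 + (1/2)i


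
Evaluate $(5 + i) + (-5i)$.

(5 + 0) + (1 + (-5))i = 5 - 4i


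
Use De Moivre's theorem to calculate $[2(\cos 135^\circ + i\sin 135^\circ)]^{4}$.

By De Moivre: z^n = r^n(cos(nθ) + i sin(nθ))
= 2^4(cos(4*135°) + i sin(4*135°))
= 16(cos 180° + i sin 180°)
= -16


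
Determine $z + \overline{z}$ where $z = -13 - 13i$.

z + conjugate(z) = (a + bi) + (a - bi) = 2a
= 2 * (-13) = -26


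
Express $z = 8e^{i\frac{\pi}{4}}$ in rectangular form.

a = r cos θ = 8 * sqrt(2)/2 = 4*sqrt(2)
b = r sin θ = 8 * sqrt(2)/2 = 4*sqrt(2)
z = 4*sqrt(2) + 4*sqrt(2)i


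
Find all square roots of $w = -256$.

|w| = 256, arg(w) = 180°
Root modulus = 256^(1/2) = 16
Root arguments: θ_k = (180° + 360°k)/2 for k = 0, 1, ..., 1
Roots: 16i, -16i


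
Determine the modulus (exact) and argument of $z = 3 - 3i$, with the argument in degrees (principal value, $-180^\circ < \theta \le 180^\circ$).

|z| = sqrt(3^2 + (-3)^2) = sqrt(18)
arg(z) = arctan(b/a) = arctan(-3/3) (quadrant-adjusted) = -45°


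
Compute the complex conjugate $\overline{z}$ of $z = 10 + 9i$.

If z = a + bi, then conjugate(z) = a - bi
conjugate(10 + 9i) = 10 - 9i


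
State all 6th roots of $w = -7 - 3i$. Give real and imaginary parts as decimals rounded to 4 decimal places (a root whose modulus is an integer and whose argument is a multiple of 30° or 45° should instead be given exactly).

|w| = sqrt(58) ≈ 7.615773, arg(w) ≈ 203.198591°
Root modulus = sqrt(58)^(1/6) ≈ 1.402660
Root arguments: θ_k = (arg(w) + 360°k)/6 for k = 0, 1, ..., 5
Compute each root as (root modulus)(cos θ_k + i sin θ_k) using full-precision intermediates, then round to 4 decimal places.
Roots: 1.1647 + 0.7816i, -0.0946 + 1.3995i, -1.2593 + 0.6178i, -1.1647 - 0.7816i, 0.0946 - 1.3995i, 1.2593 - 0.6178i


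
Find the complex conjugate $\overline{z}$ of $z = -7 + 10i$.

If z = a + bi, then conjugate(z) = a - bi
conjugate(-7 + 10i) = -7 - 10i


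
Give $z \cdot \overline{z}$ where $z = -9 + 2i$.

z * conjugate(z) = |z|^2 = a^2 + b^2
= (-9)^2 + 2^2 = 85


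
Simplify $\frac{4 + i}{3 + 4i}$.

Multiply numerator and denominator by conjugate (3 - 4i):
= (4 + i)(3 - 4i) / (3^2 + 4^2)
= (16 - 13i) / 25
= 16/25 - (13/25)i


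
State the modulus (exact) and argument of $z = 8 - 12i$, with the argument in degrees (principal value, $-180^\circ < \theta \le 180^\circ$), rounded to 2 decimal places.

|z| = sqrt(8^2 + (-12)^2) = sqrt(208)
arg(z) = arctan(b/a) = arctan(-12/8) (quadrant-adjusted) = -56.31°


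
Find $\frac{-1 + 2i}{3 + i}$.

Multiply numerator and denominator by conjugate (3 - i):
= (-1 + 2i)(3 - i) / (3^2 + 1^2)
= (-1 + 7i) / 10
= -1/10 + (7/10)i


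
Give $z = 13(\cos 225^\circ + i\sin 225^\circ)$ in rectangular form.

a = r cos θ = 13 * -sqrt(2)/2 = -13*sqrt(2)/2
b = r sin θ = 13 * -sqrt(2)/2 = -13*sqrt(2)/2
z = -13*sqrt(2)/2 - (13*sqrt(2)/2)i


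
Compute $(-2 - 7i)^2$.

(a + bi)^2 = a^2 - b^2 + 2abi
= (-2)^2 - (-7)^2 + 2*(-2)*(-7)i
= -45 + 28i


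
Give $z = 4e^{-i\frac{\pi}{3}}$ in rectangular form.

a = r cos θ = 4 * 1/2 = 2
b = r sin θ = 4 * -sqrt(3)/2 = -2*sqrt(3)
z = 2 - 2*sqrt(3)i


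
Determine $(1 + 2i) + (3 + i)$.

(1 + 3) + (2 + 1)i = 4 + 3i


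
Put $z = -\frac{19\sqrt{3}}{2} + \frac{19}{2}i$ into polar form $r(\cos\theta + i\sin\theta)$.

r = |z| = sqrt(a^2 + b^2) = sqrt((-19*sqrt(3)/2)^2 + (19/2)^2) = sqrt(1083/4 + 361/4) = sqrt(361) = 19
θ = arctan(b/a) = arctan(9.5/-16.4545) (quadrant-adjusted) = 150°
z = 19(cos 150° + i sin 150°)


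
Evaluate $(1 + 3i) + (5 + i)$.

(1 + 5) + (3 + 1)i = 6 + 4i


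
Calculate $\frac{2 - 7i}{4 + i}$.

Multiply numerator and denominator by conjugate (4 - i):
= (2 - 7i)(4 - i) / (4^2 + 1^2)
= (1 - 30i) / 17
= 1/17 - (30/17)i


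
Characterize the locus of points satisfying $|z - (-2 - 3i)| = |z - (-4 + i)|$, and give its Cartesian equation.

|z - z1| = |z - z2| means z is equidistant from z1 and z2,
i.e. the perpendicular bisector of the segment from (-2, -3) to (-4, 1) (midpoint (-3, -1)).
With z = x + yi, square both sides:
(x - (-2))^2 + (y - (-3))^2 = (x - (-4))^2 + (y - 1)^2
The x^2 and y^2 terms cancel: -4x + 8y = 17 - 13 = 4
Simplify: x - 2y = -1
Locus: Perpendicular bisector of the segment from (-2, -3) to (-4, 1): the line x - 2y = -1


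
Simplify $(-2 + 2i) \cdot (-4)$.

(a1*a2 - b1*b2) + (a1*b2 + b1*a2)i
= (8 - 0) + (0 + (-8))i
= 8 - 8i


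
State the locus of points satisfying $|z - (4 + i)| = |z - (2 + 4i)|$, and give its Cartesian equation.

|z - z1| = |z - z2| means z is equidistant from z1 and z2,
i.e. the perpendicular bisector of the segment from (4, 1) to (2, 4) (midpoint (3, 5/2)).
With z = x + yi, square both sides:
(x - 4)^2 + (y - 1)^2 = (x - 2)^2 + (y - 4)^2
The x^2 and y^2 terms cancel: -4x + 6y = 20 - 17 = 3
Simplify: 4x - 6y = -3
Locus: Perpendicular bisector of the segment from (4, 1) to (2, 4): the line 4x - 6y = -3


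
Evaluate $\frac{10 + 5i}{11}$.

Divisor is real, so divide each part by 11:
= 10/11 + (5/11)i


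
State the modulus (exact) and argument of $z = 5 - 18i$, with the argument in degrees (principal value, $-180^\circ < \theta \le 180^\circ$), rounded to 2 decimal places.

|z| = sqrt(5^2 + (-18)^2) = sqrt(349)
arg(z) = arctan(b/a) = arctan(-18/5) (quadrant-adjusted) = -74.48°


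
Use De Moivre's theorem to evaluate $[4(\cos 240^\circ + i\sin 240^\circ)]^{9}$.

By De Moivre: z^n = r^n(cos(nθ) + i sin(nθ))
= 4^9(cos(9*240°) + i sin(9*240°))
= 262144(cos 0° + i sin 0°)
= 262144


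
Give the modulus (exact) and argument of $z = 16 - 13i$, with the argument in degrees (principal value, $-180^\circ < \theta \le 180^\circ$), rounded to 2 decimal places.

|z| = sqrt(16^2 + (-13)^2) = sqrt(425)
arg(z) = arctan(b/a) = arctan(-13/16) (quadrant-adjusted) = -39.09°


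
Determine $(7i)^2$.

(a + bi)^2 = a^2 - b^2 + 2abi
= 0^2 - 7^2 + 2*0*7i
= -49


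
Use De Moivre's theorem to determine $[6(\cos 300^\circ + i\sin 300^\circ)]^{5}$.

By De Moivre: z^n = r^n(cos(nθ) + i sin(nθ))
= 6^5(cos(5*300°) + i sin(5*300°))
= 7776(cos 60° + i sin 60°)
= 3888 + 3888*sqrt(3)i


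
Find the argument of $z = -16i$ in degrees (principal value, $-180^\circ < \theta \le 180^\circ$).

a = 0 and b < 0, so z lies on the negative imaginary axis: θ = -90°


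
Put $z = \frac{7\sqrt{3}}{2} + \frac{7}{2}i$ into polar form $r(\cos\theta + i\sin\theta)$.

r = |z| = sqrt(a^2 + b^2) = sqrt((7*sqrt(3)/2)^2 + (7/2)^2) = sqrt(147/4 + 49/4) = sqrt(49) = 7
θ = arctan(b/a) = arctan(3.5/6.0622) (quadrant-adjusted) = 30°
z = 7(cos 30° + i sin 30°)


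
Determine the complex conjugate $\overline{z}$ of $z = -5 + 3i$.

If z = a + bi, then conjugate(z) = a - bi
conjugate(-5 + 3i) = -5 - 3i


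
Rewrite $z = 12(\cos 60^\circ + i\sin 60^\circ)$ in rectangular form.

a = r cos θ = 12 * 1/2 = 6
b = r sin θ = 12 * sqrt(3)/2 = 6*sqrt(3)
z = 6 + 6*sqrt(3)i


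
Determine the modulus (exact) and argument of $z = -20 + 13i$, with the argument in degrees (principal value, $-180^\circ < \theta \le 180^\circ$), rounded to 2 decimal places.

|z| = sqrt((-20)^2 + 13^2) = sqrt(569)
arg(z) = arctan(b/a) = arctan(13/-20) (quadrant-adjusted) = 146.98°


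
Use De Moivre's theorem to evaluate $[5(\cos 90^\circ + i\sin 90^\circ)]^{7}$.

By De Moivre: z^n = r^n(cos(nθ) + i sin(nθ))
= 5^7(cos(7*90°) + i sin(7*90°))
= 78125(cos 270° + i sin 270°)
= -78125i


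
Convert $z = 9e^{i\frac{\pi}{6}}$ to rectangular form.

a = r cos θ = 9 * sqrt(3)/2 = 9*sqrt(3)/2
b = r sin θ = 9 * 1/2 = 9/2
z = 9*sqrt(3)/2 + (9/2)i


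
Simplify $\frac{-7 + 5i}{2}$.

Divisor is real, so divide each part by 2:
= -7/2 + (5/2)i


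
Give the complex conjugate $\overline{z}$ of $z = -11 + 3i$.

If z = a + bi, then conjugate(z) = a - bi
conjugate(-11 + 3i) = -11 - 3i


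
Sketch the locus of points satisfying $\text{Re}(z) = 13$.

Re(z) = x where z = x + yi; the equation x = 13 is satisfied by all points with that x-coordinate
Locus: Vertical line x = 13


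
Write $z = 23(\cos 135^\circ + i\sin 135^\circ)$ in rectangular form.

a = r cos θ = 23 * -sqrt(2)/2 = -23*sqrt(2)/2
b = r sin θ = 23 * sqrt(2)/2 = 23*sqrt(2)/2
z = -23*sqrt(2)/2 + (23*sqrt(2)/2)i


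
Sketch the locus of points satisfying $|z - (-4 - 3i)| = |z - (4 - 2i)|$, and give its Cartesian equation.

|z - z1| = |z - z2| means z is equidistant from z1 and z2,
i.e. the perpendicular bisector of the segment from (-4, -3) to (4, -2) (midpoint (0, -5/2)).
With z = x + yi, square both sides:
(x - (-4))^2 + (y - (-3))^2 = (x - 4)^2 + (y - (-2))^2
The x^2 and y^2 terms cancel: 16x + 2y = 20 - 25 = -5
Simplify: 16x + 2y = -5
Locus: Perpendicular bisector of the segment from (-4, -3) to (4, -2): the line 16x + 2y = -5


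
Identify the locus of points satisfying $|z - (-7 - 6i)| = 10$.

|z - z0| = r describes a circle centered at z0 with radius r
Here z0 = -7 - 6i and r = 10
Locus: Circle centered at (-7, -6) with radius 10


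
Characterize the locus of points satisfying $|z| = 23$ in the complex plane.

|z| = 23 means sqrt(x^2 + y^2) = 23
This is a circle of radius 23 centered at the origin


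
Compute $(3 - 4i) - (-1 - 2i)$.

(3 - (-1)) + (-4 - (-2))i = 4 - 2i


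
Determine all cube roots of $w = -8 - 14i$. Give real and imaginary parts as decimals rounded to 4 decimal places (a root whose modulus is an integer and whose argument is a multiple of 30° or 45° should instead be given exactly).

|w| = sqrt(260) ≈ 16.124515, arg(w) ≈ 240.255119°
Root modulus = sqrt(260)^(1/3) ≈ 2.526362
Root arguments: θ_k = (arg(w) + 360°k)/3 for k = 0, 1, ..., 2
Compute each root as (root modulus)(cos θ_k + i sin θ_k) using full-precision intermediates, then round to 4 decimal places.
Roots: 0.4350 + 2.4886i, -2.3727 - 0.8676i, 1.9377 - 1.6210i


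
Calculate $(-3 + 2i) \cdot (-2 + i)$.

(a1*a2 - b1*b2) + (a1*b2 + b1*a2)i
= (6 - 2) + (-3 + (-4))i
= 4 - 7i


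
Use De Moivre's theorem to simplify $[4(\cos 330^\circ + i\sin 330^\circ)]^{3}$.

By De Moivre: z^n = r^n(cos(nθ) + i sin(nθ))
= 4^3(cos(3*330°) + i sin(3*330°))
= 64(cos 270° + i sin 270°)
= -64i


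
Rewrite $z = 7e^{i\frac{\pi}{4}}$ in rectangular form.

a = r cos θ = 7 * sqrt(2)/2 = 7*sqrt(2)/2
b = r sin θ = 7 * sqrt(2)/2 = 7*sqrt(2)/2
z = 7*sqrt(2)/2 + (7*sqrt(2)/2)i


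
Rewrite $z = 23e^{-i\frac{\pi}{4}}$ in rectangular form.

a = r cos θ = 23 * sqrt(2)/2 = 23*sqrt(2)/2
b = r sin θ = 23 * -sqrt(2)/2 = -23*sqrt(2)/2
z = 23*sqrt(2)/2 - (23*sqrt(2)/2)i


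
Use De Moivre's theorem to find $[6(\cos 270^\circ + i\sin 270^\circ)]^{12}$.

By De Moivre: z^n = r^n(cos(nθ) + i sin(nθ))
= 6^12(cos(12*270°) + i sin(12*270°))
= 2176782336(cos 0° + i sin 0°)
= 2176782336


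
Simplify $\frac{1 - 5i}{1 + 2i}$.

Multiply numerator and denominator by conjugate (1 - 2i):
= (1 - 5i)(1 - 2i) / (1^2 + 2^2)
= (-9 - 7i) / 5
= -9/5 - (7/5)i


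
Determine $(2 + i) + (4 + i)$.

(2 + 4) + (1 + 1)i = 6 + 2i


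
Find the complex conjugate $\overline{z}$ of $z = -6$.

If z = a + bi, then conjugate(z) = a - bi
conjugate(-6) = -6


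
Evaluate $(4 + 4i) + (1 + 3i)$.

(4 + 1) + (4 + 3)i = 5 + 7i


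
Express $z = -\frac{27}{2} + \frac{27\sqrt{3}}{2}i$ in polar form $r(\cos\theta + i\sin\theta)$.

r = |z| = sqrt(a^2 + b^2) = sqrt((-27/2)^2 + (27*sqrt(3)/2)^2) = sqrt(729/4 + 2187/4) = sqrt(729) = 27
θ = arctan(b/a) = arctan(23.3827/-13.5) (quadrant-adjusted) = 120°
z = 27(cos 120° + i sin 120°)


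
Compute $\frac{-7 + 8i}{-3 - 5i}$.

Multiply numerator and denominator by conjugate (-3 + 5i):
= (-7 + 8i)(-3 + 5i) / ((-3)^2 + (-5)^2)
= (-19 - 59i) / 34
= -19/34 - (59/34)i


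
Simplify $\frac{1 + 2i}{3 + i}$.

Multiply numerator and denominator by conjugate (3 - i):
= (1 + 2i)(3 - i) / (3^2 + 1^2)
= (5 + 5i) / 10
Divide through by 5: (1 + i) / 2
= 1/2 + (1/2)i


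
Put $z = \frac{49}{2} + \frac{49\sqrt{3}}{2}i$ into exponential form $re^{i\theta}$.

r = |z| = sqrt((49/2)^2 + (49*sqrt(3)/2)^2) = sqrt(2401/4 + 7203/4) = sqrt(2401) = 49
θ = arctan(b/a) = arctan(42.4352/24.5) (quadrant-adjusted) = 60° = π/3
z = 49e^(i*π/3)


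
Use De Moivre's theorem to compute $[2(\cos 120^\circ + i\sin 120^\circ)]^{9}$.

By De Moivre: z^n = r^n(cos(nθ) + i sin(nθ))
= 2^9(cos(9*120°) + i sin(9*120°))
= 512(cos 0° + i sin 0°)
= 512


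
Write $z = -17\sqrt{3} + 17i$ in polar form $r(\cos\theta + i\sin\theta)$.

r = |z| = sqrt(a^2 + b^2) = sqrt((-17*sqrt(3))^2 + (17)^2) = sqrt(867 + 289) = sqrt(1156) = 34
θ = arctan(b/a) = arctan(17/-29.4449) (quadrant-adjusted) = 150°
z = 34(cos 150° + i sin 150°)


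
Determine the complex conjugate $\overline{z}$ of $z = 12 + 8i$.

If z = a + bi, then conjugate(z) = a - bi
conjugate(12 + 8i) = 12 - 8i


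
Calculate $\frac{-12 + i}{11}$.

Divisor is real, so divide each part by 11:
= -12/11 + (1/11)i


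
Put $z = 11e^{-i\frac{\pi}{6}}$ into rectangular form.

a = r cos θ = 11 * sqrt(3)/2 = 11*sqrt(3)/2
b = r sin θ = 11 * -1/2 = -11/2
z = 11*sqrt(3)/2 - (11/2)i


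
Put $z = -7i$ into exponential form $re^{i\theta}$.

r = |z| = sqrt((0)^2 + (-7)^2) = sqrt(0 + 49) = sqrt(49) = 7
a = 0 and b < 0, so z lies on the negative imaginary axis: θ = -90° = -π/2
z = 7e^(-i*π/2)


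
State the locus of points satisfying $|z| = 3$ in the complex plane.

|z| = 3 means sqrt(x^2 + y^2) = 3
This is a circle of radius 3 centered at the origin


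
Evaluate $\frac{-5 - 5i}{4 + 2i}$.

Multiply numerator and denominator by conjugate (4 - 2i):
= (-5 - 5i)(4 - 2i) / (4^2 + 2^2)
= (-30 - 10i) / 20
Divide through by 10: (-3 - i) / 2
= -3/2 - (1/2)i


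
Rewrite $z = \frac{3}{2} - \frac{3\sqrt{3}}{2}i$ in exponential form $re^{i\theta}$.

r = |z| = sqrt((3/2)^2 + (-3*sqrt(3)/2)^2) = sqrt(9/4 + 27/4) = sqrt(9) = 3
θ = arctan(b/a) = arctan(-2.5981/1.5) (quadrant-adjusted) = -60° = -π/3
z = 3e^(-i*π/3)


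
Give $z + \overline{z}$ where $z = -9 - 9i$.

z + conjugate(z) = (a + bi) + (a - bi) = 2a
= 2 * (-9) = -18


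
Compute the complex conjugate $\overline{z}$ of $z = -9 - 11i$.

If z = a + bi, then conjugate(z) = a - bi
conjugate(-9 - 11i) = -9 + 11i


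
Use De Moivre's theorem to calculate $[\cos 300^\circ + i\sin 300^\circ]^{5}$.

By De Moivre: z^n = r^n(cos(nθ) + i sin(nθ))
= 1^5(cos(5*300°) + i sin(5*300°))
= 1(cos 60° + i sin 60°)
= 1/2 + (sqrt(3)/2)i


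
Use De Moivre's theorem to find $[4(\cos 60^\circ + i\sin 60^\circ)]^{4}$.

By De Moivre: z^n = r^n(cos(nθ) + i sin(nθ))
= 4^4(cos(4*60°) + i sin(4*60°))
= 256(cos 240° + i sin 240°)
= -128 - 128*sqrt(3)i


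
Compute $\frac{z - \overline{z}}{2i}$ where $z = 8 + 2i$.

z - conjugate(z) = 2bi
(z - conjugate(z))/(2i) = 2bi/(2i) = b = 2


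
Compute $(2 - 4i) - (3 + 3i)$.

(2 - 3) + (-4 - 3)i = -1 - 7i


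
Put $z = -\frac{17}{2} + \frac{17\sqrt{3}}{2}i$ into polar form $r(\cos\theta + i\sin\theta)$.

r = |z| = sqrt(a^2 + b^2) = sqrt((-17/2)^2 + (17*sqrt(3)/2)^2) = sqrt(289/4 + 867/4) = sqrt(289) = 17
θ = arctan(b/a) = arctan(14.7224/-8.5) (quadrant-adjusted) = 120°
z = 17(cos 120° + i sin 120°)


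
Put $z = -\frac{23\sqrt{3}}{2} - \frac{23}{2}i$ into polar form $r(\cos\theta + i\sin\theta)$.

r = |z| = sqrt(a^2 + b^2) = sqrt((-23*sqrt(3)/2)^2 + (-23/2)^2) = sqrt(1587/4 + 529/4) = sqrt(529) = 23
θ = arctan(b/a) = arctan(-11.5/-19.9186) (quadrant-adjusted) = 210°
z = 23(cos 210° + i sin 210°)


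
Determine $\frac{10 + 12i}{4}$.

Divisor is real, so divide each part by 4:
= 5/2 + 3i


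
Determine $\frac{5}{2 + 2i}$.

Multiply numerator and denominator by conjugate (2 - 2i):
= (5)(2 - 2i) / (2^2 + 2^2)
= (10 - 10i) / 8
Divide through by 2: (5 - 5i) / 4
= 5/4 - (5/4)i


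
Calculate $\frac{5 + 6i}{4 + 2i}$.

Multiply numerator and denominator by conjugate (4 - 2i):
= (5 + 6i)(4 - 2i) / (4^2 + 2^2)
= (32 + 14i) / 20
Divide through by 2: (16 + 7i) / 10
= 8/5 + (7/10)i


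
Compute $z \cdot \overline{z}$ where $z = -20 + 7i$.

z * conjugate(z) = |z|^2 = a^2 + b^2
= (-20)^2 + 7^2 = 449


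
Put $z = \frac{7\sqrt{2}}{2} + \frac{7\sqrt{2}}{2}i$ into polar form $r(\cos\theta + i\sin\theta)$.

r = |z| = sqrt(a^2 + b^2) = sqrt((7*sqrt(2)/2)^2 + (7*sqrt(2)/2)^2) = sqrt(49/2 + 49/2) = sqrt(49) = 7
θ = arctan(b/a) = arctan(4.9497/4.9497) (quadrant-adjusted) = 45°
z = 7(cos 45° + i sin 45°)


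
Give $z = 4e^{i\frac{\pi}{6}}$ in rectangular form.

a = r cos θ = 4 * sqrt(3)/2 = 2*sqrt(3)
b = r sin θ = 4 * 1/2 = 2
z = 2*sqrt(3) + 2i


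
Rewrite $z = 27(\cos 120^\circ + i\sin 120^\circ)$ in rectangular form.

a = r cos θ = 27 * -1/2 = -27/2
b = r sin θ = 27 * sqrt(3)/2 = 27*sqrt(3)/2
z = -27/2 + (27*sqrt(3)/2)i


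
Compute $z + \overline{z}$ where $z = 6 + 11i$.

z + conjugate(z) = (a + bi) + (a - bi) = 2a
= 2 * 6 = 12


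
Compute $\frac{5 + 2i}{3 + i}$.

Multiply numerator and denominator by conjugate (3 - i):
= (5 + 2i)(3 - i) / (3^2 + 1^2)
= (17 + i) / 10
= 17/10 + (1/10)i


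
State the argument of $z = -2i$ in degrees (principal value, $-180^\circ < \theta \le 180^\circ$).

a = 0 and b < 0, so z lies on the negative imaginary axis: θ = -90°


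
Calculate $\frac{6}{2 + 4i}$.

Multiply numerator and denominator by conjugate (2 - 4i):
= (6)(2 - 4i) / (2^2 + 4^2)
= (12 - 24i) / 20
Divide through by 4: (3 - 6i) / 5
= 3/5 - (6/5)i


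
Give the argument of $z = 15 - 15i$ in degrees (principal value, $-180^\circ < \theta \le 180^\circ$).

θ = arctan(b/a) = arctan(-15/15) (quadrant-adjusted) = -45°


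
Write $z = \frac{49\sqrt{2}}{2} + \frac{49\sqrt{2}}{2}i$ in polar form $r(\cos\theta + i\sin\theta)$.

r = |z| = sqrt(a^2 + b^2) = sqrt((49*sqrt(2)/2)^2 + (49*sqrt(2)/2)^2) = sqrt(2401/2 + 2401/2) = sqrt(2401) = 49
θ = arctan(b/a) = arctan(34.6482/34.6482) (quadrant-adjusted) = 45°
z = 49(cos 45° + i sin 45°)


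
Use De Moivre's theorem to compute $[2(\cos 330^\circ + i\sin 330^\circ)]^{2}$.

By De Moivre: z^n = r^n(cos(nθ) + i sin(nθ))
= 2^2(cos(2*330°) + i sin(2*330°))
= 4(cos 300° + i sin 300°)
= 2 - 2*sqrt(3)i


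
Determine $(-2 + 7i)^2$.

(a + bi)^2 = a^2 - b^2 + 2abi
= (-2)^2 - 7^2 + 2*(-2)*7i
= -45 - 28i


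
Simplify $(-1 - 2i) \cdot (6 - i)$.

(a1*a2 - b1*b2) + (a1*b2 + b1*a2)i
= (-6 - 2) + (1 + (-12))i
= -8 - 11i


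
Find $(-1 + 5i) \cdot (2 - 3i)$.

(a1*a2 - b1*b2) + (a1*b2 + b1*a2)i
= (-2 - (-15)) + (3 + 10)i
= 13 + 13i


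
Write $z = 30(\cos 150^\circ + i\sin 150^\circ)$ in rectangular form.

a = r cos θ = 30 * -sqrt(3)/2 = -15*sqrt(3)
b = r sin θ = 30 * 1/2 = 15
z = -15*sqrt(3) + 15i


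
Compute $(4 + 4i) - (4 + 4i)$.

(4 - 4) + (4 - 4)i = 0


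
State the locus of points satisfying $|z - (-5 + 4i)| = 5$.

|z - z0| = r describes a circle centered at z0 with radius r
Here z0 = -5 + 4i and r = 5
Locus: Circle centered at (-5, 4) with radius 5


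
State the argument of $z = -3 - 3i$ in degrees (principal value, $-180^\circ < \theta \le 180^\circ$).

θ = arctan(b/a) = arctan(-3/-3) (quadrant-adjusted) = -135°


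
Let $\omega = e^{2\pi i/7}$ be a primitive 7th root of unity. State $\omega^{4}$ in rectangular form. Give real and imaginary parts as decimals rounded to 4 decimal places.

ω^4 = e^(2πi·4/7) = e^(i·8π/7)
= cos(8π/7) + i sin(8π/7)
= -0.9010 - 0.4339i


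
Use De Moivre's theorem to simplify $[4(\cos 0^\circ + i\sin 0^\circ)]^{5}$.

By De Moivre: z^n = r^n(cos(nθ) + i sin(nθ))
= 4^5(cos(5*0°) + i sin(5*0°))
= 1024(cos 0° + i sin 0°)
= 1024


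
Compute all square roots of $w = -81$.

|w| = 81, arg(w) = 180°
Root modulus = 81^(1/2) = 9
Root arguments: θ_k = (180° + 360°k)/2 for k = 0, 1, ..., 1
Roots: 9i, -9i


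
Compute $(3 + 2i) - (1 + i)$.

(3 - 1) + (2 - 1)i = 2 + i


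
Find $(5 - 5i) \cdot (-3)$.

(a1*a2 - b1*b2) + (a1*b2 + b1*a2)i
= (-15 - 0) + (0 + 15)i
= -15 + 15i


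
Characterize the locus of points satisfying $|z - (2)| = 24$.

|z - z0| = r describes a circle centered at z0 with radius r
Here z0 = 2 and r = 24
Locus: Circle centered at (2, 0) with radius 24


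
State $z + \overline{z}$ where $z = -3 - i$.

z + conjugate(z) = (a + bi) + (a - bi) = 2a
= 2 * (-3) = -6


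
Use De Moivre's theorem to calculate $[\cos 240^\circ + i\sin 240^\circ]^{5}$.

By De Moivre: z^n = r^n(cos(nθ) + i sin(nθ))
= 1^5(cos(5*240°) + i sin(5*240°))
= 1(cos 120° + i sin 120°)
= -1/2 + (sqrt(3)/2)i


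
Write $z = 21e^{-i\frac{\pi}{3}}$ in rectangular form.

a = r cos θ = 21 * 1/2 = 21/2
b = r sin θ = 21 * -sqrt(3)/2 = -21*sqrt(3)/2
z = 21/2 - (21*sqrt(3)/2)i


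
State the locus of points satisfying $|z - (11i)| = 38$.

|z - z0| = r describes a circle centered at z0 with radius r
Here z0 = 11i and r = 38
Locus: Circle centered at (0, 11) with radius 38


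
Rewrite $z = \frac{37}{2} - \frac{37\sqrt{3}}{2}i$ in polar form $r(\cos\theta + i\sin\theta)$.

r = |z| = sqrt(a^2 + b^2) = sqrt((37/2)^2 + (-37*sqrt(3)/2)^2) = sqrt(1369/4 + 4107/4) = sqrt(1369) = 37
θ = arctan(b/a) = arctan(-32.0429/18.5) (quadrant-adjusted) = 300°
z = 37(cos 300° + i sin 300°)


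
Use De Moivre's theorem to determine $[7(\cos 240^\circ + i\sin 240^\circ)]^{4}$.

By De Moivre: z^n = r^n(cos(nθ) + i sin(nθ))
= 7^4(cos(4*240°) + i sin(4*240°))
= 2401(cos 240° + i sin 240°)
= -2401/2 - (2401*sqrt(3)/2)i


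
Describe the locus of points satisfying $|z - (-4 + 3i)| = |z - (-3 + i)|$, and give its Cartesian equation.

|z - z1| = |z - z2| means z is equidistant from z1 and z2,
i.e. the perpendicular bisector of the segment from (-4, 3) to (-3, 1) (midpoint (-7/2, 2)).
With z = x + yi, square both sides:
(x - (-4))^2 + (y - 3)^2 = (x - (-3))^2 + (y - 1)^2
The x^2 and y^2 terms cancel: 2x + (-4)y = 10 - 25 = -15
Simplify: 2x - 4y = -15
Locus: Perpendicular bisector of the segment from (-4, 3) to (-3, 1): the line 2x - 4y = -15


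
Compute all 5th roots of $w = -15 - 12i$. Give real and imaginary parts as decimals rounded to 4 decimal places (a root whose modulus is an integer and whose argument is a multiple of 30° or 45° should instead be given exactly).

|w| = sqrt(369) ≈ 19.209373, arg(w) ≈ 218.659808°
Root modulus = sqrt(369)^(1/5) ≈ 1.805937
Root arguments: θ_k = (arg(w) + 360°k)/5 for k = 0, 1, ..., 4
Compute each root as (root modulus)(cos θ_k + i sin θ_k) using full-precision intermediates, then round to 4 decimal places.
Roots: 1.3049 + 1.2484i, -0.7841 + 1.6269i, -1.7895 - 0.2430i, -0.3219 - 1.7770i, 1.5906 - 0.8553i


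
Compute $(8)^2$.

(a + bi)^2 = a^2 - b^2 + 2abi
= 8^2 - 0^2 + 2*8*0i
= 64


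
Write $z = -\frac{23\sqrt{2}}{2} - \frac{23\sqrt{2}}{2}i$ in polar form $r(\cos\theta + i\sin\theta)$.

r = |z| = sqrt(a^2 + b^2) = sqrt((-23*sqrt(2)/2)^2 + (-23*sqrt(2)/2)^2) = sqrt(529/2 + 529/2) = sqrt(529) = 23
θ = arctan(b/a) = arctan(-16.2635/-16.2635) (quadrant-adjusted) = 225°
z = 23(cos 225° + i sin 225°)


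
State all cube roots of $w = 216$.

|w| = 216, arg(w) = 0°
Root modulus = 216^(1/3) = 6
Root arguments: θ_k = (0° + 360°k)/3 for k = 0, 1, ..., 2
Roots: 6, -3 + 3*sqrt(3)i, -3 - 3*sqrt(3)i


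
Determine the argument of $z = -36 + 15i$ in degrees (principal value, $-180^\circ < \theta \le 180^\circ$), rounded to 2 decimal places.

θ = arctan(b/a) = arctan(15/-36) (quadrant-adjusted) = 157.38°


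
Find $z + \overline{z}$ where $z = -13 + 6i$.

z + conjugate(z) = (a + bi) + (a - bi) = 2a
= 2 * (-13) = -26


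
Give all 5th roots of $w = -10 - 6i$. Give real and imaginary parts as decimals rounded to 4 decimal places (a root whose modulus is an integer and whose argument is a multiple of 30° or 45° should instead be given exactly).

|w| = sqrt(136) ≈ 11.661904, arg(w) ≈ 210.963757°
Root modulus = sqrt(136)^(1/5) ≈ 1.634383
Root arguments: θ_k = (arg(w) + 360°k)/5 for k = 0, 1, ..., 4
Compute each root as (root modulus)(cos θ_k + i sin θ_k) using full-precision intermediates, then round to 4 decimal places.
Roots: 1.2109 + 1.0977i, -0.6698 + 1.4908i, -1.6248 - 0.1763i, -0.3344 - 1.5998i, 1.4182 - 0.8124i


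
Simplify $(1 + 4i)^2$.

(a + bi)^2 = a^2 - b^2 + 2abi
= 1^2 - 4^2 + 2*1*4i
= -15 + 8i


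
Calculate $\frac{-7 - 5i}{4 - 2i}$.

Multiply numerator and denominator by conjugate (4 + 2i):
= (-7 - 5i)(4 + 2i) / (4^2 + (-2)^2)
= (-18 - 34i) / 20
Divide through by 2: (-9 - 17i) / 10
= -9/10 - (17/10)i


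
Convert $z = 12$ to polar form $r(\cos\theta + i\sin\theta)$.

r = |z| = sqrt(a^2 + b^2) = sqrt((12)^2 + (0)^2) = sqrt(144 + 0) = sqrt(144) = 12
b = 0 and a > 0, so z lies on the positive real axis: θ = 0°
z = 12(cos 0° + i sin 0°)


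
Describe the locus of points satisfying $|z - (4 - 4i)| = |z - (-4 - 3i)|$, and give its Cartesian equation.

|z - z1| = |z - z2| means z is equidistant from z1 and z2,
i.e. the perpendicular bisector of the segment from (4, -4) to (-4, -3) (midpoint (0, -7/2)).
With z = x + yi, square both sides:
(x - 4)^2 + (y - (-4))^2 = (x - (-4))^2 + (y - (-3))^2
The x^2 and y^2 terms cancel: -16x + 2y = 25 - 32 = -7
Simplify: 16x - 2y = 7
Locus: Perpendicular bisector of the segment from (4, -4) to (-4, -3): the line 16x - 2y = 7


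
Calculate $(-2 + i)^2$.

(a + bi)^2 = a^2 - b^2 + 2abi
= (-2)^2 - 1^2 + 2*(-2)*1i
= 3 - 4i


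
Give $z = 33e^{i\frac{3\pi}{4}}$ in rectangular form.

a = r cos θ = 33 * -sqrt(2)/2 = -33*sqrt(2)/2
b = r sin θ = 33 * sqrt(2)/2 = 33*sqrt(2)/2
z = -33*sqrt(2)/2 + (33*sqrt(2)/2)i


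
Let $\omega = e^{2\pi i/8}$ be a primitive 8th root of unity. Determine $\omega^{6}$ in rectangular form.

ω^6 = e^(2πi·6/8) = e^(i·3π/2)
= cos(3π/2) + i sin(3π/2)
= -i


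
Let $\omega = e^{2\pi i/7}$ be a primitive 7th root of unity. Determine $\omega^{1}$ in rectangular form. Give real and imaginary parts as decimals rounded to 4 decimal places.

ω^1 = e^(2πi·1/7) = e^(i·2π/7)
= cos(2π/7) + i sin(2π/7)
= 0.6235 + 0.7818i


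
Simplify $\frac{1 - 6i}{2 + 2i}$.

Multiply numerator and denominator by conjugate (2 - 2i):
= (1 - 6i)(2 - 2i) / (2^2 + 2^2)
= (-10 - 14i) / 8
Divide through by 2: (-5 - 7i) / 4
= -5/4 - (7/4)i


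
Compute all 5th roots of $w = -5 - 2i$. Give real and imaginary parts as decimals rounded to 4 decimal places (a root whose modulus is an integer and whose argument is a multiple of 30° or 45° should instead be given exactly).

|w| = sqrt(29) ≈ 5.385165, arg(w) ≈ 201.801409°
Root modulus = sqrt(29)^(1/5) ≈ 1.400360
Root arguments: θ_k = (arg(w) + 360°k)/5 for k = 0, 1, ..., 4
Compute each root as (root modulus)(cos θ_k + i sin θ_k) using full-precision intermediates, then round to 4 decimal places.
Roots: 1.0671 + 0.9069i, -0.5327 + 1.2951i, -1.3963 - 0.1065i, -0.3302 - 1.3609i, 1.1922 - 0.7346i


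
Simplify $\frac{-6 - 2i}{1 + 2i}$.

Multiply numerator and denominator by conjugate (1 - 2i):
= (-6 - 2i)(1 - 2i) / (1^2 + 2^2)
= (-10 + 10i) / 5
= -2 + 2i


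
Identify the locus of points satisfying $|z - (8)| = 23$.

|z - z0| = r describes a circle centered at z0 with radius r
Here z0 = 8 and r = 23
Locus: Circle centered at (8, 0) with radius 23


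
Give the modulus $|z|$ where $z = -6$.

|z| = sqrt(a^2 + b^2) = sqrt((-6)^2 + 0^2) = sqrt(36) = 6


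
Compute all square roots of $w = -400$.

|w| = 400, arg(w) = 180°
Root modulus = 400^(1/2) = 20
Root arguments: θ_k = (180° + 360°k)/2 for k = 0, 1, ..., 1
Roots: 20i, -20i


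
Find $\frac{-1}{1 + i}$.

Multiply numerator and denominator by conjugate (1 - i):
= (-1)(1 - i) / (1^2 + 1^2)
= (-1 + i) / 2
= -1/2 + (1/2)i


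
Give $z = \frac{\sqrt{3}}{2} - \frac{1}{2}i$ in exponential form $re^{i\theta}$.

r = |z| = sqrt((sqrt(3)/2)^2 + (-1/2)^2) = sqrt(3/4 + 1/4) = sqrt(1) = 1
θ = arctan(b/a) = arctan(-0.5/0.866) (quadrant-adjusted) = -30° = -π/6
z = 1e^(-i*π/6)


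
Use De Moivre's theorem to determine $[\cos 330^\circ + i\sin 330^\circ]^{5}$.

By De Moivre: z^n = r^n(cos(nθ) + i sin(nθ))
= 1^5(cos(5*330°) + i sin(5*330°))
= 1(cos 210° + i sin 210°)
= -sqrt(3)/2 - (1/2)i


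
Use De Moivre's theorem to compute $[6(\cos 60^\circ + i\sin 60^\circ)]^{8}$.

By De Moivre: z^n = r^n(cos(nθ) + i sin(nθ))
= 6^8(cos(8*60°) + i sin(8*60°))
= 1679616(cos 120° + i sin 120°)
= -839808 + 839808*sqrt(3)i


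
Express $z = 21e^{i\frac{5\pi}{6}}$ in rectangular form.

a = r cos θ = 21 * -sqrt(3)/2 = -21*sqrt(3)/2
b = r sin θ = 21 * 1/2 = 21/2
z = -21*sqrt(3)/2 + (21/2)i


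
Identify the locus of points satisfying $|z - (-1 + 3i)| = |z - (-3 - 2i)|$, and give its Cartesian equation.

|z - z1| = |z - z2| means z is equidistant from z1 and z2,
i.e. the perpendicular bisector of the segment from (-1, 3) to (-3, -2) (midpoint (-2, 1/2)).
With z = x + yi, square both sides:
(x - (-1))^2 + (y - 3)^2 = (x - (-3))^2 + (y - (-2))^2
The x^2 and y^2 terms cancel: -4x + (-10)y = 13 - 10 = 3
Simplify: 4x + 10y = -3
Locus: Perpendicular bisector of the segment from (-1, 3) to (-3, -2): the line 4x + 10y = -3


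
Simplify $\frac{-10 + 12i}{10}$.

Divisor is real, so divide each part by 10:
= -1 + (6/5)i


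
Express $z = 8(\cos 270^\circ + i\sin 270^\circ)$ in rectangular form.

a = r cos θ = 8 * 0 = 0
b = r sin θ = 8 * -1 = -8
z = -8i


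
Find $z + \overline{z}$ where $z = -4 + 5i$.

z + conjugate(z) = (a + bi) + (a - bi) = 2a
= 2 * (-4) = -8


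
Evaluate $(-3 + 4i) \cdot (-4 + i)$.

(a1*a2 - b1*b2) + (a1*b2 + b1*a2)i
= (12 - 4) + (-3 + (-16))i
= 8 - 19i


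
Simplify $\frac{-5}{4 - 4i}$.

Multiply numerator and denominator by conjugate (4 + 4i):
= (-5)(4 + 4i) / (4^2 + (-4)^2)
= (-20 - 20i) / 32
Divide through by 4: (-5 - 5i) / 8
= -5/8 - (5/8)i


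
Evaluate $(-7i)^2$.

(a + bi)^2 = a^2 - b^2 + 2abi
= 0^2 - (-7)^2 + 2*0*(-7)i
= -49


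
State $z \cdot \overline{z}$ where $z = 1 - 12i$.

z * conjugate(z) = |z|^2 = a^2 + b^2
= 1^2 + (-12)^2 = 145


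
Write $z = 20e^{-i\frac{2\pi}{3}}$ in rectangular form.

a = r cos θ = 20 * -1/2 = -10
b = r sin θ = 20 * -sqrt(3)/2 = -10*sqrt(3)
z = -10 - 10*sqrt(3)i


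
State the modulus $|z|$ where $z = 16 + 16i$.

|z| = sqrt(a^2 + b^2) = sqrt(16^2 + 16^2) = sqrt(512) = sqrt(512)


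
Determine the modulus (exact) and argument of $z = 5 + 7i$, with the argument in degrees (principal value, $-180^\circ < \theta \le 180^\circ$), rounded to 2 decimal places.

|z| = sqrt(5^2 + 7^2) = sqrt(74)
arg(z) = arctan(b/a) = arctan(7/5) (quadrant-adjusted) = 54.46°


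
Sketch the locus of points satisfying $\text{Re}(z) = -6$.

Re(z) = x where z = x + yi; the equation x = -6 is satisfied by all points with that x-coordinate
Locus: Vertical line x = -6


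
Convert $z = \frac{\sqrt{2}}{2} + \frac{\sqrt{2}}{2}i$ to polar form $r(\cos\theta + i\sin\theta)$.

r = |z| = sqrt(a^2 + b^2) = sqrt((sqrt(2)/2)^2 + (sqrt(2)/2)^2) = sqrt(1/2 + 1/2) = sqrt(1) = 1
θ = arctan(b/a) = arctan(0.7071/0.7071) (quadrant-adjusted) = 45°
z = 1(cos 45° + i sin 45°)


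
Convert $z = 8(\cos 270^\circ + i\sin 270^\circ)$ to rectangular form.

a = r cos θ = 8 * 0 = 0
b = r sin θ = 8 * -1 = -8
z = -8i


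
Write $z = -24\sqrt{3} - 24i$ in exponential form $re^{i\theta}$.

r = |z| = sqrt((-24*sqrt(3))^2 + (-24)^2) = sqrt(1728 + 576) = sqrt(2304) = 48
θ = arctan(b/a) = arctan(-24/-41.5692) (quadrant-adjusted) = -150° = -5π/6
z = 48e^(-i*5π/6)


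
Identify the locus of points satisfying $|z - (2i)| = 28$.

|z - z0| = r describes a circle centered at z0 with radius r
Here z0 = 2i and r = 28
Locus: Circle centered at (0, 2) with radius 28


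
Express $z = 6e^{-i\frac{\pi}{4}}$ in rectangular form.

a = r cos θ = 6 * sqrt(2)/2 = 3*sqrt(2)
b = r sin θ = 6 * -sqrt(2)/2 = -3*sqrt(2)
z = 3*sqrt(2) - 3*sqrt(2)i


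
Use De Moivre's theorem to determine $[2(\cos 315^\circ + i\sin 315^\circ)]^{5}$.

By De Moivre: z^n = r^n(cos(nθ) + i sin(nθ))
= 2^5(cos(5*315°) + i sin(5*315°))
= 32(cos 135° + i sin 135°)
= -16*sqrt(2) + 16*sqrt(2)i


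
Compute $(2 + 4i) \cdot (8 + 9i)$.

(a1*a2 - b1*b2) + (a1*b2 + b1*a2)i
= (16 - 36) + (18 + 32)i
= -20 + 50i


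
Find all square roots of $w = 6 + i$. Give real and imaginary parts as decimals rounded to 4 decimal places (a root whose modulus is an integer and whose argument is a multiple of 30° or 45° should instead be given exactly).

|w| = sqrt(37) ≈ 6.082763, arg(w) ≈ 9.462322°
Root modulus = sqrt(37)^(1/2) ≈ 2.466326
Root arguments: θ_k = (arg(w) + 360°k)/2 for k = 0, 1, ..., 1
Compute each root as (root modulus)(cos θ_k + i sin θ_k) using full-precision intermediates, then round to 4 decimal places.
Roots: 2.4579 + 0.2034i, -2.4579 - 0.2034i
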